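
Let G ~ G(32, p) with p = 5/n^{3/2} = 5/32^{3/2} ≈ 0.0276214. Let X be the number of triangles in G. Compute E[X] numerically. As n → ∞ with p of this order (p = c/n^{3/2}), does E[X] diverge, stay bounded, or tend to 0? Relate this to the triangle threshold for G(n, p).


Number of potential triangles: C(32, 3) = 4960.
Each occurs with probability p³ ≈ (0.0276214)³ ≈ 2.10734243e-05.
By linearity: E[X] = C(32, 3)·p³ ≈ 4960 · 2.10734243e-05 ≈ 0.104524.
Since α = 3/2 > 1, p = c/n^{3/2} = o(1/n) is below the triangle threshold p ~ 1/n. Asymptotically E[X] ~ (c³/6)·n^{3(1−α)} = (5³/6)·n^{-1.5} → 0, so by Markov's inequality G has no triangles w.h.p.

E[X] ≈ 0.104524; in regime p = Θ(1/n^{3/2}) E[X] tends to 0 (below the triangle threshold p ~ 1/n).


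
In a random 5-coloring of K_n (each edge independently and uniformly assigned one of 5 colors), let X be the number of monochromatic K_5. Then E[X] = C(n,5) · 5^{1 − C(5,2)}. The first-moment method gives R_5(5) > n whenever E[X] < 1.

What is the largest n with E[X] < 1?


We need C(n, 5) · 5^{1 − 10} < 1, i.e. C(n, 5) < 5^{10 − 1} = 1953125.
Check values of n near the boundary:
  n = 48: C(48, 5) = 1712304; 1712304 < 1953125? YES
  n = 49: C(49, 5) = 1906884; 1906884 < 1953125? YES
  n = 50: C(50, 5) = 2118760; 2118760 < 1953125? NO
  n = 51: C(51, 5) = 2349060; 2349060 < 1953125? NO
  n = 52: C(52, 5) = 2598960; 2598960 < 1953125? NO
The largest n with C(n, 5) < 1953125 is n = 49 (where E[X] = 1906884/1953125 ≈ 0.97632). Hence R_5(5) > 49, i.e. R_5(5) ≥ 50.

Largest n = 49; hence R_5(5) > 49.


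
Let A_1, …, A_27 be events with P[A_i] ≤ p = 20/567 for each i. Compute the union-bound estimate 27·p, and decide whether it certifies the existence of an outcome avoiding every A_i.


Union bound: P[∪_{i=1}^{27} A_i] ≤ Σ_i P[A_i] ≤ 27·p = 27·(20/567) = 20/21.
Numerically: 20/21 ≈ 0.95238.
Is 20/21 < 1? YES.
Since P[∪ A_i] ≤ 20/21 < 1, the complement has P[∩ A_i^c] ≥ 1 − 20/21 = 1/21 > 0, so some outcome avoids every A_i.

27·p = 20/21 ≈ 0.95238; existence CERTIFIED by the union bound.


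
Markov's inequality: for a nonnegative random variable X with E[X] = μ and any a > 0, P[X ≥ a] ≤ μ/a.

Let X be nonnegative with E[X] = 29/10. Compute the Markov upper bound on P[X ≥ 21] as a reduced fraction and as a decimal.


μ = E[X] = 29/10, a = 21.
Markov: P[X ≥ 21] ≤ μ/a = (29/10)/21 = 29/210.
Numerically: ≈ 0.13810.
(Since a = 21 > μ = 2.90000, the bound 29/210 is < 1 and informative.)

P[X ≥ 21] ≤ 29/210 ≈ 0.13810.


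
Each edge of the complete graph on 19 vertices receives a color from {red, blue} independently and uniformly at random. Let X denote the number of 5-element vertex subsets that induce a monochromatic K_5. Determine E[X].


Let X = Σ_S X_S over the C(19, 5) = 11628 subsets S of size 5, where X_S = 1 if the K_5 on S is monochromatic.
For a fixed S, the K_5 on S has C(5, 2) = 10 edges. P[all 10 edges red] = (1/2)^10, and likewise for blue, so P[monochromatic] = 2·(1/2)^10 = 2^{1 − 10} = 1/512.
By linearity: E[X] = C(19, 5) · 2^{1 − 10} = 11628 · 1/512 = 2907/128.
Numerically: E[X] ≈ 22.710938.

E[X] = C(19,5)·2^(1−C(5,2)) = 2907/128 ≈ 22.710938.


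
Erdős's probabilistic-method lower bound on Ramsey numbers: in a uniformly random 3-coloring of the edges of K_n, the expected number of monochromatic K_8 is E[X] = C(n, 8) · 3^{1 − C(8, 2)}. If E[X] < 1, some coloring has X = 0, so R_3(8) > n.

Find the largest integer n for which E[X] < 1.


We need C(n, 8) · 3^{1 − 28} < 1, i.e. C(n, 8) < 3^{28 − 1} = 7625597484987.
Check values of n near the boundary:
  n = 152: C(152, 8) = 5859727868575; 5859727868575 < 7625597484987? YES
  n = 153: C(153, 8) = 6183023199255; 6183023199255 < 7625597484987? YES
  n = 154: C(154, 8) = 6521818990995; 6521818990995 < 7625597484987? YES
  n = 155: C(155, 8) = 6876747915675; 6876747915675 < 7625597484987? YES
  n = 156: C(156, 8) = 7248464019225; 7248464019225 < 7625597484987? YES
  n = 157: C(157, 8) = 7637643295425; 7637643295425 < 7625597484987? NO
The largest n with C(n, 8) < 7625597484987 is n = 156 (where E[X] = 805384891025/847288609443 ≈ 0.95054). Hence R_3(8) > 156, i.e. R_3(8) ≥ 157.

Largest n = 156; hence R_3(8) > 156.


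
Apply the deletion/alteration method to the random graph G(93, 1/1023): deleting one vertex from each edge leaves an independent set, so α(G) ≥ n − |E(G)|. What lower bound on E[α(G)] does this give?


E[|E(G)|] = C(93, 2)·p = 4278 · (1/1023) = 46/11.
E[α(G)] ≥ n − E[|E(G)|] = 93 − 46/11 = 977/11.
Numerically: ≈ 88.8182.
(This is only a lower bound; the true E[α(G)] may be larger.)

E[α(G)] ≥ 977/11 ≈ 88.8182.


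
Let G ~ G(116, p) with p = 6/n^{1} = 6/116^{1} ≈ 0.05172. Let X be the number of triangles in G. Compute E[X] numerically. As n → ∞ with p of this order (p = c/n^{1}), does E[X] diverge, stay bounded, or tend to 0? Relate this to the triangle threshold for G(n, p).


Number of potential triangles: C(116, 3) = 253460.
Each occurs with probability p³ ≈ (0.05172)³ ≈ 1.383821e-04.
By linearity: E[X] = C(116, 3)·p³ ≈ 253460 · 1.383821e-04 ≈ 35.0743.
Here α = 1, so p = 6/n is exactly at the triangle threshold p ~ 1/n. Asymptotically E[X] → c³/6 = 6³/6 = 36 ≈ 36.0000, a bounded constant. In this regime the triangle count is asymptotically Poisson(c³/6).

E[X] ≈ 35.0743; in regime p = Θ(1/n^{1}) E[X] stays bounded (at the triangle threshold p ~ 1/n).


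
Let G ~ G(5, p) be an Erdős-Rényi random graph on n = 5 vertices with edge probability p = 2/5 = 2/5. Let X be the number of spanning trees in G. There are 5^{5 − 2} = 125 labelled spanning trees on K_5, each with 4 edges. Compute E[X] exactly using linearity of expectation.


K_5 has 5^{5 − 2} = 125 labelled spanning trees.
For each such spanning tree H, let X_H = 1 if all 4 edges of H are present in G. Then P[X_H = 1] = p^{4} = (2/5)^{4} = 16/625.
By linearity of expectation: E[X] = Σ_H E[X_H] = 125 · p^{4} = 125 · 16/625 = 16/5.
Numerically: E[X] ≈ 3.2.

E[X] = 125 · (2/5)^{4} = 16/5 ≈ 3.2.


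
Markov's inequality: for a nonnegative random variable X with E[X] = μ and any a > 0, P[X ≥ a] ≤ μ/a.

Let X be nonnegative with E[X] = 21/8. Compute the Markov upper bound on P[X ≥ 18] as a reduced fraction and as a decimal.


μ = E[X] = 21/8, a = 18.
Markov: P[X ≥ 18] ≤ μ/a = (21/8)/18 = 7/48.
Numerically: ≈ 0.1458.
(Since a = 18 > μ = 2.6250, the bound 7/48 is < 1 and informative.)

P[X ≥ 18] ≤ 7/48 ≈ 0.1458.


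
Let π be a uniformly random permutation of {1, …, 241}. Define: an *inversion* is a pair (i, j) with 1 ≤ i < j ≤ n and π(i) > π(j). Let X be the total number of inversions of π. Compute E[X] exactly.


Write X = Σ X_I over the C(241, 2) = 28920 pairs i < j, with X_I the indicator of one inversion.
There are 28920 indicators.
For each fixed pair i < j, the values π(i) and π(j) are two distinct elements of {1, …, 241} in uniformly random order; by symmetry P[π(i) > π(j)] = 1/2.
By linearity: E[X] = 28920 · (1/2) = C(241, 2) · (1/2) = 28920/2 = 14460 ≈ 14460.0000.

E[X] = 14460 = 14460.0000.


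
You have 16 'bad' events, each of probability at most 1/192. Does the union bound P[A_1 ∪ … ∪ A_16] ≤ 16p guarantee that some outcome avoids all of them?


Union bound: P[∪_{i=1}^{16} A_i] ≤ Σ_i P[A_i] ≤ 16·p = 16·(1/192) = 1/12.
Numerically: 1/12 ≈ 0.083333.
Is 1/12 < 1? YES.
Since P[∪ A_i] ≤ 1/12 < 1, the complement has P[∩ A_i^c] ≥ 1 − 1/12 = 11/12 > 0, so some outcome avoids every A_i.

16·p = 1/12 ≈ 0.083333; existence CERTIFIED by the union bound.


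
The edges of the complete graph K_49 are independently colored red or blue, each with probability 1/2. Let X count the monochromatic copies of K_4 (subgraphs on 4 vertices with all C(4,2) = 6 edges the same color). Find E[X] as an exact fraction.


Let X = Σ_S X_S over the C(49, 4) = 211876 subsets S of size 4, where X_S = 1 if the K_4 on S is monochromatic.
For a fixed S, the K_4 on S has C(4, 2) = 6 edges. P[all 6 edges red] = (1/2)^6, and likewise for blue, so P[monochromatic] = 2·(1/2)^6 = 2^{1 − 6} = 1/32.
Summing: E[X] = C(49, 4) · 2^{1 − 6} = 211876 · 1/32 = 52969/8.
Numerically: E[X] ≈ 6621.1250.

E[X] = C(49,4)·2^(1−C(4,2)) = 52969/8 ≈ 6621.1250.


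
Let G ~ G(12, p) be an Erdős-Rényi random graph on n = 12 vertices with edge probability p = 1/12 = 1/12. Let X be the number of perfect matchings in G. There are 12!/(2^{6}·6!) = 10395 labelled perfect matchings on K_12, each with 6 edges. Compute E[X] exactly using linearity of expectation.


K_12 has 12!/(2^{6}·6!) = 10395 labelled perfect matchings.
For each such perfect matching H, let X_H = 1 if all 6 edges of H are present in G. Then P[X_H = 1] = p^{6} = (1/12)^{6} = 1/2985984.
Summing the indicators: E[X] = Σ_H E[X_H] = 10395 · p^{6} = 10395 · 1/2985984 = 385/110592.
Numerically: E[X] ≈ 0.00348126.

E[X] = 10395 · (1/12)^{6} = 385/110592 ≈ 0.00348126.


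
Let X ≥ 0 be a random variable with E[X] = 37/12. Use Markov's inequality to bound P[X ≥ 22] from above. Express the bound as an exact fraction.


μ = E[X] = 37/12, a = 22.
Markov: P[X ≥ 22] ≤ μ/a = (37/12)/22 = 37/264.
Numerically: ≈ 0.140.
(Since a = 22 > μ = 3.083, the bound 37/264 is < 1 and informative.)

P[X ≥ 22] ≤ 37/264 ≈ 0.140.


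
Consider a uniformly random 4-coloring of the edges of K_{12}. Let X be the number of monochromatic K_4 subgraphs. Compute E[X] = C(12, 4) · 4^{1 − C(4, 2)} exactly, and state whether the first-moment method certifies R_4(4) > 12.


E[X] = C(12, 4) · 4^{1 − 6} = 495 · 4^{−5} = 495/1024.
As a reduced fraction: E[X] = 495/1024 ≈ 0.48340.
Is E[X] < 1? YES.
Since E[X] < 1, there exists a 4-coloring of K_{12} with no monochromatic K_4; hence R_4(4) > 12.

E[X] = 495/1024 ≈ 0.48340; E[X] < 1, so R_4(4) > 12.


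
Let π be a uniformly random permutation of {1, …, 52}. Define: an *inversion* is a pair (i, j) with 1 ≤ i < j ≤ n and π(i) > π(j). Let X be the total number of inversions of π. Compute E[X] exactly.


Write X = Σ X_I over the C(52, 2) = 1326 pairs i < j, with X_I the indicator of one inversion.
There are 1326 indicators.
For each fixed pair i < j, the values π(i) and π(j) are two distinct elements of {1, …, 52} in uniformly random order; by symmetry P[π(i) > π(j)] = 1/2.
By linearity: E[X] = 1326 · (1/2) = C(52, 2) · (1/2) = 1326/2 = 663 ≈ 663.00000.

E[X] = 663 = 663.00000.


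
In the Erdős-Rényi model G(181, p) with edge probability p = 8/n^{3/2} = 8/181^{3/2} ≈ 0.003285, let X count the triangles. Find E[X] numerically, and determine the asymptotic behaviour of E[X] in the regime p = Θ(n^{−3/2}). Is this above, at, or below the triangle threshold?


Number of potential triangles: C(181, 3) = 971970.
Each occurs with probability p³ ≈ (0.003285)³ ≈ 3.545817e-08.
By linearity: E[X] = C(181, 3)·p³ ≈ 971970 · 3.545817e-08 ≈ 0.0345.
Since α = 3/2 > 1, p = c/n^{3/2} = o(1/n) is below the triangle threshold p ~ 1/n. Asymptotically E[X] ~ (c³/6)·n^{3(1−α)} = (8³/6)·n^{-1.5} → 0, so by Markov's inequality G has no triangles w.h.p.

E[X] ≈ 0.0345; in regime p = Θ(1/n^{3/2}) E[X] tends to 0 (below the triangle threshold p ~ 1/n).


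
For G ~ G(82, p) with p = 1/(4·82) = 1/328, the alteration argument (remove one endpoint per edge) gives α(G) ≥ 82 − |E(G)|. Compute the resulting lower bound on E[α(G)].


E[|E(G)|] = C(82, 2)·p = 3321 · (1/328) = 81/8.
E[α(G)] ≥ n − E[|E(G)|] = 82 − 81/8 = 575/8.
Numerically: ≈ 71.8750.
(This is only a lower bound; the true E[α(G)] may be larger.)

E[α(G)] ≥ 575/8 ≈ 71.8750.


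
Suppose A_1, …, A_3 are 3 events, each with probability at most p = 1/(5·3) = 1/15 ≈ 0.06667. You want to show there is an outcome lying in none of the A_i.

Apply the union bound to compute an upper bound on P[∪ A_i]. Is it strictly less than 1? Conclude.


Union bound: P[∪_{i=1}^{3} A_i] ≤ Σ_i P[A_i] ≤ 3·p = 3·(1/15) = 1/5.
Numerically: 1/5 ≈ 0.20000.
Is 1/5 < 1? YES.
Since P[∪ A_i] ≤ 1/5 < 1, the complement has P[∩ A_i^c] ≥ 1 − 1/5 = 4/5 > 0, so some outcome avoids every A_i.

3·p = 1/5 ≈ 0.20000; existence CERTIFIED by the union bound.


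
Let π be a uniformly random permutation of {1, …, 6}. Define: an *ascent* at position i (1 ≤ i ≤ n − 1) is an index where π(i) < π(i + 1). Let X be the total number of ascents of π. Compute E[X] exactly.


Write X = Σ X_I over i = 1, …, 5, with X_I the indicator of one ascent.
There are 5 indicators.
For each fixed i, the pair (π(i), π(i+1)) is a uniformly random ordered pair of distinct values from {1, …, 6}; by symmetry P[π(i) < π(i+1)] = 1/2.
By linearity: E[X] = 5 · (1/2) = (6 − 1) · (1/2) = 5/2 ≈ 2.500000.

E[X] = 5/2 = 2.500000.


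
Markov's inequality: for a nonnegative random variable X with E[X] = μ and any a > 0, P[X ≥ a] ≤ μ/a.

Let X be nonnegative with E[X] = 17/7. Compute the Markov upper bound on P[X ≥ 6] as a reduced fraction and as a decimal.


μ = E[X] = 17/7, a = 6.
Markov: P[X ≥ 6] ≤ μ/a = (17/7)/6 = 17/42.
Numerically: ≈ 0.40476.
(Since a = 6 > μ = 2.42857, the bound 17/42 is < 1 and informative.)

P[X ≥ 6] ≤ 17/42 ≈ 0.40476.


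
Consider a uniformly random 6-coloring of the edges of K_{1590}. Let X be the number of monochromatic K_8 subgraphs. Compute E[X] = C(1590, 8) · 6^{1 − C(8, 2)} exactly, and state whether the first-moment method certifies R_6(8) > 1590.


E[X] = C(1590, 8) · 6^{1 − 28} = 995397314198933813310 · 6^{−27} = 995397314198933813310/1023490369077469249536.
As a reduced fraction: E[X] = 55299850788829656295/56860576059859402752 ≈ 0.9725517.
Is E[X] < 1? YES.
Since E[X] < 1, there exists a 6-coloring of K_{1590} with no monochromatic K_8; hence R_6(8) > 1590.

E[X] = 55299850788829656295/56860576059859402752 ≈ 0.9725517; E[X] < 1, so R_6(8) > 1590.


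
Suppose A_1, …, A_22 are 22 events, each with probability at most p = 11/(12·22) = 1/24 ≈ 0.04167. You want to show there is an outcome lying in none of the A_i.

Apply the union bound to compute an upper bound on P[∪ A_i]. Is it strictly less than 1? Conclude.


Union bound: P[∪_{i=1}^{22} A_i] ≤ Σ_i P[A_i] ≤ 22·p = 22·(1/24) = 11/12.
Numerically: 11/12 ≈ 0.91667.
Is 11/12 < 1? YES.
Since P[∪ A_i] ≤ 11/12 < 1, the complement has P[∩ A_i^c] ≥ 1 − 11/12 = 1/12 > 0, so some outcome avoids every A_i.

22·p = 11/12 ≈ 0.91667; existence CERTIFIED by the union bound.


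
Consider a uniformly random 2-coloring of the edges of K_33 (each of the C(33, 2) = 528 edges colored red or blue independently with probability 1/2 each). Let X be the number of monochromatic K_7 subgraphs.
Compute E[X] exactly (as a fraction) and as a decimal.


Let X = Σ_S X_S over the C(33, 7) = 4272048 subsets S of size 7, where X_S = 1 if the K_7 on S is monochromatic.
For a fixed S, the K_7 on S has C(7, 2) = 21 edges. P[all 21 edges red] = (1/2)^21, and likewise for blue, so P[monochromatic] = 2·(1/2)^21 = 2^{1 − 21} = 1/1048576.
By linearity of expectation: E[X] = C(33, 7) · 2^{1 − 21} = 4272048 · 1/1048576 = 267003/65536.
Numerically: E[X] ≈ 4.0741.

E[X] = C(33,7)·2^(1−C(7,2)) = 267003/65536 ≈ 4.0741.


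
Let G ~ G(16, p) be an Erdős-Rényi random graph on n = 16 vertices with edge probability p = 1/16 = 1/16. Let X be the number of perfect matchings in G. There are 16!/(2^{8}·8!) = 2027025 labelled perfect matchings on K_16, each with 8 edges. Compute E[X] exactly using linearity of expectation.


K_16 has 16!/(2^{8}·8!) = 2027025 labelled perfect matchings.
For each such perfect matching H, let X_H = 1 if all 8 edges of H are present in G. Then P[X_H = 1] = p^{8} = (1/16)^{8} = 1/4294967296.
By linearity of expectation: E[X] = Σ_H E[X_H] = 2027025 · p^{8} = 2027025 · 1/4294967296 = 2027025/4294967296.
Numerically: E[X] ≈ 0.000472.

E[X] = 2027025 · (1/16)^{8} = 2027025/4294967296 ≈ 0.000472.


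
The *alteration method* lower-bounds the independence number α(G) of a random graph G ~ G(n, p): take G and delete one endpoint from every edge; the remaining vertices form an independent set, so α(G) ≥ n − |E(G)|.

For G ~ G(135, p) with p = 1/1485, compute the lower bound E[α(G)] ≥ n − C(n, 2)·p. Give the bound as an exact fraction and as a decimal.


E[|E(G)|] = C(135, 2)·p = 9045 · (1/1485) = 67/11.
E[α(G)] ≥ n − E[|E(G)|] = 135 − 67/11 = 1418/11.
Numerically: ≈ 128.909091.
(This is only a lower bound; the true E[α(G)] may be larger.)

E[α(G)] ≥ 1418/11 ≈ 128.909091.


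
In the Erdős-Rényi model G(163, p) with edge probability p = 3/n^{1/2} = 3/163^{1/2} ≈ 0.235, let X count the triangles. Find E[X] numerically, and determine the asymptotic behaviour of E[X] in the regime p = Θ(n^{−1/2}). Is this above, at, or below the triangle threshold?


Number of potential triangles: C(163, 3) = 708561.
Each occurs with probability p³ ≈ (0.235)³ ≈ 1.29743e-02.
By linearity: E[X] = C(163, 3)·p³ ≈ 708561 · 1.29743e-02 ≈ 9193.050.
Since α = 1/2 < 1, p = c/n^{1/2} ≫ 1/n is above the triangle threshold p ~ 1/n. Asymptotically E[X] ~ (c³/6)·n^{3(1−α)} = (3³/6)·n^{1.5} → ∞; triangles are abundant w.h.p.

E[X] ≈ 9193.050; in regime p = Θ(1/n^{1/2}) E[X] diverges (above the triangle threshold p ~ 1/n).


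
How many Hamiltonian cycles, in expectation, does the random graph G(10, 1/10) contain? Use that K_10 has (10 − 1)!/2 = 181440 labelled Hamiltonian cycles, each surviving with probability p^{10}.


K_10 has (10 − 1)!/2 = 181440 labelled Hamiltonian cycles.
For each such Hamiltonian cycle H, let X_H = 1 if all 10 edges of H are present in G. Then P[X_H = 1] = p^{10} = (1/10)^{10} = 1/10000000000.
Summing the indicators: E[X] = Σ_H E[X_H] = 181440 · p^{10} = 181440 · 1/10000000000 = 567/31250000.
Numerically: E[X] ≈ 1.8144e-05.

E[X] = 181440 · (1/10)^{10} = 567/31250000 ≈ 1.8144e-05.


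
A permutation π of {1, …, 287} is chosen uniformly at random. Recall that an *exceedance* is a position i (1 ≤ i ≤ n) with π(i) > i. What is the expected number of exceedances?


Write X = Σ_{i=1}^{287} X_i, where X_i = 1_{π(i) > i}.
For each fixed i, π(i) is uniform over {1, …, 287} (marginal of a uniform permutation), so P[π(i) > i] = (n − i)/n. Summing: Σ_{i=1}^{287} (n − i)/n = (0 + 1 + … + 286)/287 = 287(287 − 1)/(2·287) = (287 − 1)/2.
Hence E[X] = Σ_{i=1}^{287} (287 − i)/287 = 143 ≈ 143.000.

E[X] = 143 = 143.000.


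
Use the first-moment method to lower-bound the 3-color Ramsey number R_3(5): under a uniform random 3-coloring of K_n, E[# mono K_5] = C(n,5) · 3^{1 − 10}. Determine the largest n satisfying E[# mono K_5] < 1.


We need C(n, 5) · 3^{1 − 10} < 1, i.e. C(n, 5) < 3^{10 − 1} = 19683.
Check values of n near the boundary:
  n = 19: C(19, 5) = 11628; 11628 < 19683? YES
  n = 20: C(20, 5) = 15504; 15504 < 19683? YES
  n = 21: C(21, 5) = 20349; 20349 < 19683? NO
  n = 22: C(22, 5) = 26334; 26334 < 19683? NO
  n = 23: C(23, 5) = 33649; 33649 < 19683? NO
The largest n with C(n, 5) < 19683 is n = 20 (where E[X] = 5168/6561 ≈ 0.78768). Hence R_3(5) > 20, i.e. R_3(5) ≥ 21.

Largest n = 20; hence R_3(5) > 20.


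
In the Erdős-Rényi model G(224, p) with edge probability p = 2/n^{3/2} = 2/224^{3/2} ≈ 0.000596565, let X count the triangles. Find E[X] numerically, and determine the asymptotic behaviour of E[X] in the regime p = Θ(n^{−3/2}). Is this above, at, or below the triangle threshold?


Number of potential triangles: C(224, 3) = 1848224.
Each occurs with probability p³ ≈ (0.000596565)³ ≈ 2.12311689e-10.
By linearity: E[X] = C(224, 3)·p³ ≈ 1848224 · 2.12311689e-10 ≈ 0.000392.
Since α = 3/2 > 1, p = c/n^{3/2} = o(1/n) is below the triangle threshold p ~ 1/n. Asymptotically E[X] ~ (c³/6)·n^{3(1−α)} = (2³/6)·n^{-1.5} → 0, so by Markov's inequality G has no triangles w.h.p.

E[X] ≈ 0.000392; in regime p = Θ(1/n^{3/2}) E[X] tends to 0 (below the triangle threshold p ~ 1/n).


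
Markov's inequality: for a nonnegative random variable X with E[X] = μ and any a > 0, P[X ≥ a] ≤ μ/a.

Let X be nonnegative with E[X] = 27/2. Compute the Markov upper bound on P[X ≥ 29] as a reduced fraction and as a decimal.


μ = E[X] = 27/2, a = 29.
Markov: P[X ≥ 29] ≤ μ/a = (27/2)/29 = 27/58.
Numerically: ≈ 0.466.
(Since a = 29 > μ = 13.500, the bound 27/58 is < 1 and informative.)

P[X ≥ 29] ≤ 27/58 ≈ 0.466.


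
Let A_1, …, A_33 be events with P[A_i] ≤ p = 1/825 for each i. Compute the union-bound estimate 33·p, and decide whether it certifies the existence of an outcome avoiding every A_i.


Union bound: P[∪_{i=1}^{33} A_i] ≤ Σ_i P[A_i] ≤ 33·p = 33·(1/825) = 1/25.
Numerically: 1/25 ≈ 0.040.
Is 1/25 < 1? YES.
Since P[∪ A_i] ≤ 1/25 < 1, the complement has P[∩ A_i^c] ≥ 1 − 1/25 = 24/25 > 0, so some outcome avoids every A_i.

33·p = 1/25 ≈ 0.040; existence CERTIFIED by the union bound.


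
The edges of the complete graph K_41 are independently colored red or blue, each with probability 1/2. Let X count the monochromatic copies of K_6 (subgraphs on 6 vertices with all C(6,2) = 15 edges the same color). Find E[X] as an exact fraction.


Let X = Σ_S X_S over the C(41, 6) = 4496388 subsets S of size 6, where X_S = 1 if the K_6 on S is monochromatic.
For a fixed S, the K_6 on S has C(6, 2) = 15 edges. P[all 15 edges red] = (1/2)^15, and likewise for blue, so P[monochromatic] = 2·(1/2)^15 = 2^{1 − 15} = 1/16384.
By linearity of expectation: E[X] = C(41, 6) · 2^{1 − 15} = 4496388 · 1/16384 = 1124097/4096.
Numerically: E[X] ≈ 274.43774.

E[X] = C(41,6)·2^(1−C(6,2)) = 1124097/4096 ≈ 274.43774.


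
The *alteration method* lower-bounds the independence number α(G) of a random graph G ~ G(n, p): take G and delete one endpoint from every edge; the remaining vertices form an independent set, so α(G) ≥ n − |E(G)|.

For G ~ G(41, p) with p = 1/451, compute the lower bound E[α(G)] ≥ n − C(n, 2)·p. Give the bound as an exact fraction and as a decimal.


E[|E(G)|] = C(41, 2)·p = 820 · (1/451) = 20/11.
E[α(G)] ≥ n − E[|E(G)|] = 41 − 20/11 = 431/11.
Numerically: ≈ 39.182.
(This is only a lower bound; the true E[α(G)] may be larger.)

E[α(G)] ≥ 431/11 ≈ 39.182.


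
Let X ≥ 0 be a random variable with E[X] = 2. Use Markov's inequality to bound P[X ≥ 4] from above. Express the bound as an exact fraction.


μ = E[X] = 2, a = 4.
Markov: P[X ≥ 4] ≤ μ/a = (2)/4 = 1/2.
Numerically: ≈ 0.5000.
(Since a = 4 > μ = 2.0000, the bound 1/2 is < 1 and informative.)

P[X ≥ 4] ≤ 1/2 ≈ 0.5000.


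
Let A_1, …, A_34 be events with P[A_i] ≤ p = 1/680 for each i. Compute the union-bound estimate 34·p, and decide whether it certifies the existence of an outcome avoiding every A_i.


Union bound: P[∪_{i=1}^{34} A_i] ≤ Σ_i P[A_i] ≤ 34·p = 34·(1/680) = 1/20.
Numerically: 1/20 ≈ 0.050.
Is 1/20 < 1? YES.
Since P[∪ A_i] ≤ 1/20 < 1, the complement has P[∩ A_i^c] ≥ 1 − 1/20 = 19/20 > 0, so some outcome avoids every A_i.

34·p = 1/20 ≈ 0.050; existence CERTIFIED by the union bound.


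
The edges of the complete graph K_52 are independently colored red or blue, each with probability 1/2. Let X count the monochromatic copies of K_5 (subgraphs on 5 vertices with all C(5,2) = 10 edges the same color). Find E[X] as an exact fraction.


Let X = Σ_S X_S over the C(52, 5) = 2598960 subsets S of size 5, where X_S = 1 if the K_5 on S is monochromatic.
For a fixed S, the K_5 on S has C(5, 2) = 10 edges. P[all 10 edges red] = (1/2)^10, and likewise for blue, so P[monochromatic] = 2·(1/2)^10 = 2^{1 − 10} = 1/512.
By linearity of expectation: E[X] = C(52, 5) · 2^{1 − 10} = 2598960 · 1/512 = 162435/32.
Numerically: E[X] ≈ 5076.094.

E[X] = C(52,5)·2^(1−C(5,2)) = 162435/32 ≈ 5076.094.


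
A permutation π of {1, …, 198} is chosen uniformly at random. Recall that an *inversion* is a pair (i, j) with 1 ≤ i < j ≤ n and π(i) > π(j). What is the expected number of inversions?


Write X = Σ X_I over the C(198, 2) = 19503 pairs i < j, with X_I the indicator of one inversion.
There are 19503 indicators.
For each fixed pair i < j, the values π(i) and π(j) are two distinct elements of {1, …, 198} in uniformly random order; by symmetry P[π(i) > π(j)] = 1/2.
By linearity: E[X] = 19503 · (1/2) = C(198, 2) · (1/2) = 19503/2 = 19503/2 ≈ 9751.5000.

E[X] = 19503/2 = 9751.5000.


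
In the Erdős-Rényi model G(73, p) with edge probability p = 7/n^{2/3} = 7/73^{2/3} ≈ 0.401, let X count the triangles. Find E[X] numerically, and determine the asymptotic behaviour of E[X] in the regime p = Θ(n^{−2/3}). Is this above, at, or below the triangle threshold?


Number of potential triangles: C(73, 3) = 62196.
Each occurs with probability p³ ≈ (0.401)³ ≈ 6.43648e-02.
By linearity: E[X] = C(73, 3)·p³ ≈ 62196 · 6.43648e-02 ≈ 4003.233.
Since α = 2/3 < 1, p = c/n^{2/3} ≫ 1/n is above the triangle threshold p ~ 1/n. Asymptotically E[X] ~ (c³/6)·n^{3(1−α)} = (7³/6)·n^{1} → ∞; triangles are abundant w.h.p.

E[X] ≈ 4003.233; in regime p = Θ(1/n^{2/3}) E[X] diverges (above the triangle threshold p ~ 1/n).


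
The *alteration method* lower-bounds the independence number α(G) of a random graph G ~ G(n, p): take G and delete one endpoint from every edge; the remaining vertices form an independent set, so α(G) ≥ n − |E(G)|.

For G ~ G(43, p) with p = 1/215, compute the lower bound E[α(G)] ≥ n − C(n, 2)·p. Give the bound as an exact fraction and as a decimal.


E[|E(G)|] = C(43, 2)·p = 903 · (1/215) = 21/5.
E[α(G)] ≥ n − E[|E(G)|] = 43 − 21/5 = 194/5.
Numerically: ≈ 38.800000.
(This is only a lower bound; the true E[α(G)] may be larger.)

E[α(G)] ≥ 194/5 ≈ 38.800000.


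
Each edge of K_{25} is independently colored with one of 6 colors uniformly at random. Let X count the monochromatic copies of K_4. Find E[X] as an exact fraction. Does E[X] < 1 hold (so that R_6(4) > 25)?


E[X] = C(25, 4) · 6^{1 − 6} = 12650 · 6^{−5} = 12650/7776.
As a reduced fraction: E[X] = 6325/3888 ≈ 1.627.
Is E[X] < 1? NO.
Since E[X] ≥ 1, the first-moment bound is inconclusive at n = 25; it does NOT by itself certify R_6(4) > 25.

E[X] = 6325/3888 ≈ 1.627; E[X] ≥ 1; first-moment method inconclusive here.


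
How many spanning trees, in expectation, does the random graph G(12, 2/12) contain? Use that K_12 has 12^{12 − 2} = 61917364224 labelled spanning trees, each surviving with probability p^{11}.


K_12 has 12^{12 − 2} = 61917364224 labelled spanning trees.
For each such spanning tree H, let X_H = 1 if all 11 edges of H are present in G. Then P[X_H = 1] = p^{11} = (1/6)^{11} = 1/362797056.
Summing the indicators: E[X] = Σ_H E[X_H] = 61917364224 · p^{11} = 61917364224 · 1/362797056 = 512/3.
Numerically: E[X] ≈ 171.

E[X] = 61917364224 · (1/6)^{11} = 512/3 ≈ 171.


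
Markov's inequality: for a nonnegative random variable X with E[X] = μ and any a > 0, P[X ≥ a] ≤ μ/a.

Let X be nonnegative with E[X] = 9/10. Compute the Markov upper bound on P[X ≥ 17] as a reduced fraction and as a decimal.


μ = E[X] = 9/10, a = 17.
Markov: P[X ≥ 17] ≤ μ/a = (9/10)/17 = 9/170.
Numerically: ≈ 0.05294.
(Since a = 17 > μ = 0.90000, the bound 9/170 is < 1 and informative.)

P[X ≥ 17] ≤ 9/170 ≈ 0.05294.


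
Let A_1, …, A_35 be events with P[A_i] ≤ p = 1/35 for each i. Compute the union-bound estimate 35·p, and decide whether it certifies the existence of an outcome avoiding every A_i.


Union bound: P[∪_{i=1}^{35} A_i] ≤ Σ_i P[A_i] ≤ 35·p = 35·(1/35) = 1.
Numerically: 1 ≈ 1.0000000.
Is 1 < 1? NO.
Since the bound 1 is ≥ 1, the union bound is uninformative here; it does NOT by itself certify existence.

35·p = 1 ≈ 1.0000000; existence NOT certified by the union bound.


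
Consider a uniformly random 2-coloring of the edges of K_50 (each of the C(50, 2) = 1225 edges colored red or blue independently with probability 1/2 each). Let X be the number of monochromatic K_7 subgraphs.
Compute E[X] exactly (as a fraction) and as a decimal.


Let X = Σ_S X_S over the C(50, 7) = 99884400 subsets S of size 7, where X_S = 1 if the K_7 on S is monochromatic.
For a fixed S, the K_7 on S has C(7, 2) = 21 edges. P[all 21 edges red] = (1/2)^21, and likewise for blue, so P[monochromatic] = 2·(1/2)^21 = 2^{1 − 21} = 1/1048576.
Summing: E[X] = C(50, 7) · 2^{1 − 21} = 99884400 · 1/1048576 = 6242775/65536.
Numerically: E[X] ≈ 95.25719.

E[X] = C(50,7)·2^(1−C(7,2)) = 6242775/65536 ≈ 95.25719.


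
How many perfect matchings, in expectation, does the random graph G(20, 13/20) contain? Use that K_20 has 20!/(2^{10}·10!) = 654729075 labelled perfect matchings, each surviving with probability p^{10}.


K_20 has 20!/(2^{10}·10!) = 654729075 labelled perfect matchings.
For each such perfect matching H, let X_H = 1 if all 10 edges of H are present in G. Then P[X_H = 1] = p^{10} = (13/20)^{10} = 137858491849/10240000000000.
Summing the indicators: E[X] = Σ_H E[X_H] = 654729075 · p^{10} = 654729075 · 137858491849/10240000000000 = 3610398513967632387/409600000000.
Numerically: E[X] ≈ 8.814e+06.

E[X] = 654729075 · (13/20)^{10} = 3610398513967632387/409600000000 ≈ 8.814e+06.


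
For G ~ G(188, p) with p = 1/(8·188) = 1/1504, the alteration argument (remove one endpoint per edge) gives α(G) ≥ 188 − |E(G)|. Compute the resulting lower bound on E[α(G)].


E[|E(G)|] = C(188, 2)·p = 17578 · (1/1504) = 187/16.
E[α(G)] ≥ n − E[|E(G)|] = 188 − 187/16 = 2821/16.
Numerically: ≈ 176.312.
(This is only a lower bound; the true E[α(G)] may be larger.)

E[α(G)] ≥ 2821/16 ≈ 176.312.


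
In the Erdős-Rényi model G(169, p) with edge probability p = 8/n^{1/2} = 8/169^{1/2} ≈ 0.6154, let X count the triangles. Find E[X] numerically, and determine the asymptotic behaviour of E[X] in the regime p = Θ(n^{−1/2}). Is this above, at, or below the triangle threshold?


Number of potential triangles: C(169, 3) = 790244.
Each occurs with probability p³ ≈ (0.6154)³ ≈ 2.330451e-01.
By linearity: E[X] = C(169, 3)·p³ ≈ 790244 · 2.330451e-01 ≈ 184162.4615.
Since α = 1/2 < 1, p = c/n^{1/2} ≫ 1/n is above the triangle threshold p ~ 1/n. Asymptotically E[X] ~ (c³/6)·n^{3(1−α)} = (8³/6)·n^{1.5} → ∞; triangles are abundant w.h.p.

E[X] ≈ 184162.4615; in regime p = Θ(1/n^{1/2}) E[X] diverges (above the triangle threshold p ~ 1/n).


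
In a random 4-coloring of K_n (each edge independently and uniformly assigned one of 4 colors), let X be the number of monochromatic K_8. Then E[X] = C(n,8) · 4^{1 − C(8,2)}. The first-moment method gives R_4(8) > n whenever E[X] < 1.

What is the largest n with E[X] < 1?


We need C(n, 8) · 4^{1 − 28} < 1, i.e. C(n, 8) < 4^{28 − 1} = 18014398509481984.
Check values of n near the boundary:
  n = 405: C(405, 8) = 16745853821188050; 16745853821188050 < 18014398509481984? YES
  n = 406: C(406, 8) = 17082453897995850; 17082453897995850 < 18014398509481984? YES
  n = 407: C(407, 8) = 17424959239309050; 17424959239309050 < 18014398509481984? YES
  n = 408: C(408, 8) = 17773458424095231; 17773458424095231 < 18014398509481984? YES
  n = 409: C(409, 8) = 18128041135797879; 18128041135797879 < 18014398509481984? NO
The largest n with C(n, 8) < 18014398509481984 is n = 408 (where E[X] = 17773458424095231/18014398509481984 ≈ 0.987). Hence R_4(8) > 408, i.e. R_4(8) ≥ 409.

Largest n = 408; hence R_4(8) > 408.


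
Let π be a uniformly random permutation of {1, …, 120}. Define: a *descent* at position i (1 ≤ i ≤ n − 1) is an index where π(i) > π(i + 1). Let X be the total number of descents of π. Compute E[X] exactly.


Write X = Σ X_I over i = 1, …, 119, with X_I the indicator of one descent.
There are 119 indicators.
For each fixed i, the pair (π(i), π(i+1)) is a uniformly random ordered pair of distinct values from {1, …, 120}; by symmetry P[π(i) > π(i+1)] = 1/2.
By linearity: E[X] = 119 · (1/2) = (120 − 1) · (1/2) = 119/2 ≈ 59.500000.

E[X] = 119/2 = 59.500000.


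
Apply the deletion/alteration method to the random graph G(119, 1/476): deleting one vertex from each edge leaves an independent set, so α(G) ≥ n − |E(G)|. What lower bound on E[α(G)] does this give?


E[|E(G)|] = C(119, 2)·p = 7021 · (1/476) = 59/4.
E[α(G)] ≥ n − E[|E(G)|] = 119 − 59/4 = 417/4.
Numerically: ≈ 104.250.
(This is only a lower bound; the true E[α(G)] may be larger.)

E[α(G)] ≥ 417/4 ≈ 104.250.


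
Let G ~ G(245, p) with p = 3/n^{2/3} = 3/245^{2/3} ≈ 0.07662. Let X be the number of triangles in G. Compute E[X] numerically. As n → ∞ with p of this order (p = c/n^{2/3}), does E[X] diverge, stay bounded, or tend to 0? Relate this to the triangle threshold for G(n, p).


Number of potential triangles: C(245, 3) = 2421090.
Each occurs with probability p³ ≈ (0.07662)³ ≈ 4.4981258e-04.
By linearity: E[X] = C(245, 3)·p³ ≈ 2421090 · 4.4981258e-04 ≈ 1089.03673.
Since α = 2/3 < 1, p = c/n^{2/3} ≫ 1/n is above the triangle threshold p ~ 1/n. Asymptotically E[X] ~ (c³/6)·n^{3(1−α)} = (3³/6)·n^{1} → ∞; triangles are abundant w.h.p.

E[X] ≈ 1089.03673; in regime p = Θ(1/n^{2/3}) E[X] diverges (above the triangle threshold p ~ 1/n).


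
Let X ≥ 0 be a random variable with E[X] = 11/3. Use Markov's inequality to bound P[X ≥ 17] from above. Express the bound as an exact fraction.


μ = E[X] = 11/3, a = 17.
Markov: P[X ≥ 17] ≤ μ/a = (11/3)/17 = 11/51.
Numerically: ≈ 0.216.
(Since a = 17 > μ = 3.667, the bound 11/51 is < 1 and informative.)

P[X ≥ 17] ≤ 11/51 ≈ 0.216.


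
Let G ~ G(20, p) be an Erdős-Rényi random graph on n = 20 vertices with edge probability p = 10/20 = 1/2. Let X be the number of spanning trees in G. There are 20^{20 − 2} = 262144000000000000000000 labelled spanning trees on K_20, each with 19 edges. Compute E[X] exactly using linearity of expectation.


K_20 has 20^{20 − 2} = 262144000000000000000000 labelled spanning trees.
For each such spanning tree H, let X_H = 1 if all 19 edges of H are present in G. Then P[X_H = 1] = p^{19} = (1/2)^{19} = 1/524288.
By linearity: E[X] = Σ_H E[X_H] = 262144000000000000000000 · p^{19} = 262144000000000000000000 · 1/524288 = 500000000000000000.
Numerically: E[X] ≈ 5e+17.

E[X] = 262144000000000000000000 · (1/2)^{19} = 500000000000000000 ≈ 5e+17.


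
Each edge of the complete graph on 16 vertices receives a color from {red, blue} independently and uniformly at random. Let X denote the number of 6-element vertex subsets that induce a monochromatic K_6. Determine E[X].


Let X = Σ_S X_S over the C(16, 6) = 8008 subsets S of size 6, where X_S = 1 if the K_6 on S is monochromatic.
For a fixed S, the K_6 on S has C(6, 2) = 15 edges. P[all 15 edges red] = (1/2)^15, and likewise for blue, so P[monochromatic] = 2·(1/2)^15 = 2^{1 − 15} = 1/16384.
By linearity of expectation: E[X] = C(16, 6) · 2^{1 − 15} = 8008 · 1/16384 = 1001/2048.
Numerically: E[X] ≈ 0.488770.

E[X] = C(16,6)·2^(1−C(6,2)) = 1001/2048 ≈ 0.488770.


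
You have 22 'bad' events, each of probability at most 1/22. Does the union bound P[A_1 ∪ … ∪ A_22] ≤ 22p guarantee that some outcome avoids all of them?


Union bound: P[∪_{i=1}^{22} A_i] ≤ Σ_i P[A_i] ≤ 22·p = 22·(1/22) = 1.
Numerically: 1 ≈ 1.00000.
Is 1 < 1? NO.
Since the bound 1 is ≥ 1, the union bound is uninformative here; it does NOT by itself certify existence.

22·p = 1 ≈ 1.00000; existence NOT certified by the union bound.


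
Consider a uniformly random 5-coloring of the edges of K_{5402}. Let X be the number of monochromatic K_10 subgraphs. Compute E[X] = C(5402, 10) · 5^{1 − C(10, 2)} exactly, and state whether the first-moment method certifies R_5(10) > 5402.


E[X] = C(5402, 10) · 5^{1 − 45} = 5783128765113072203495407534935 · 5^{−44} = 5783128765113072203495407534935/5684341886080801486968994140625.
As a reduced fraction: E[X] = 1156625753022614440699081506987/1136868377216160297393798828125 ≈ 1.0174.
Is E[X] < 1? NO.
Since E[X] ≥ 1, the first-moment bound is inconclusive at n = 5402; it does NOT by itself certify R_5(10) > 5402.

E[X] = 1156625753022614440699081506987/1136868377216160297393798828125 ≈ 1.0174; E[X] ≥ 1; first-moment method inconclusive here.


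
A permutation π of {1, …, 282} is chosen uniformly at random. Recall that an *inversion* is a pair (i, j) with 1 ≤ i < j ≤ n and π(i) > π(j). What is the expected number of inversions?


Write X = Σ X_I over the C(282, 2) = 39621 pairs i < j, with X_I the indicator of one inversion.
There are 39621 indicators.
For each fixed pair i < j, the values π(i) and π(j) are two distinct elements of {1, …, 282} in uniformly random order; by symmetry P[π(i) > π(j)] = 1/2.
By linearity: E[X] = 39621 · (1/2) = C(282, 2) · (1/2) = 39621/2 = 39621/2 ≈ 19810.500.

E[X] = 39621/2 = 19810.500.


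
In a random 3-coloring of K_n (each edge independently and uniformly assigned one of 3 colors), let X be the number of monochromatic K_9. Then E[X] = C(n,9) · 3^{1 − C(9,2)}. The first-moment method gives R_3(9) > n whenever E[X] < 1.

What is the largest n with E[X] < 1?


We need C(n, 9) · 3^{1 − 36} < 1, i.e. C(n, 9) < 3^{36 − 1} = 50031545098999707.
Check values of n near the boundary:
  n = 295: C(295, 9) = 41221140106119260; 41221140106119260 < 50031545098999707? YES
  n = 296: C(296, 9) = 42513789098994080; 42513789098994080 < 50031545098999707? YES
  n = 297: C(297, 9) = 43842345008337645; 43842345008337645 < 50031545098999707? YES
  n = 298: C(298, 9) = 45207677551849890; 45207677551849890 < 50031545098999707? YES
  n = 299: C(299, 9) = 46610674441390059; 46610674441390059 < 50031545098999707? YES
  n = 300: C(300, 9) = 48052241692154700; 48052241692154700 < 50031545098999707? YES
  n = 301: C(301, 9) = 49533303936090975; 49533303936090975 < 50031545098999707? YES
  n = 302: C(302, 9) = 51054804739588650; 51054804739588650 < 50031545098999707? NO
  n = 303: C(303, 9) = 52617706925494425; 52617706925494425 < 50031545098999707? NO
The largest n with C(n, 9) < 50031545098999707 is n = 301 (where E[X] = 16511101312030325/16677181699666569 ≈ 0.9900415). Hence R_3(9) > 301, i.e. R_3(9) ≥ 302.

Largest n = 301; hence R_3(9) > 301.


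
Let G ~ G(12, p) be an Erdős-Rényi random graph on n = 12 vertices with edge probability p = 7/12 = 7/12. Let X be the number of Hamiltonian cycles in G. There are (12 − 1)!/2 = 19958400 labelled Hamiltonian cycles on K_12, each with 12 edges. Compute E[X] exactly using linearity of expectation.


K_12 has (12 − 1)!/2 = 19958400 labelled Hamiltonian cycles.
For each such Hamiltonian cycle H, let X_H = 1 if all 12 edges of H are present in G. Then P[X_H = 1] = p^{12} = (7/12)^{12} = 13841287201/8916100448256.
Summing the indicators: E[X] = Σ_H E[X_H] = 19958400 · p^{12} = 19958400 · 13841287201/8916100448256 = 26644477861925/859963392.
Numerically: E[X] ≈ 30983.3.

E[X] = 19958400 · (7/12)^{12} = 26644477861925/859963392 ≈ 30983.3.


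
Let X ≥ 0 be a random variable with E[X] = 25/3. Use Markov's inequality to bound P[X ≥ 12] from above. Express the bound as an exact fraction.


μ = E[X] = 25/3, a = 12.
Markov: P[X ≥ 12] ≤ μ/a = (25/3)/12 = 25/36.
Numerically: ≈ 0.6944.
(Since a = 12 > μ = 8.3333, the bound 25/36 is < 1 and informative.)

P[X ≥ 12] ≤ 25/36 ≈ 0.6944.


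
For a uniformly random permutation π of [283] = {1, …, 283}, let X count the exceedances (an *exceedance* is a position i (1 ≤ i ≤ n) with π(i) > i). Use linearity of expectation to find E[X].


Write X = Σ_{i=1}^{283} X_i, where X_i = 1_{π(i) > i}.
For each fixed i, π(i) is uniform over {1, …, 283} (marginal of a uniform permutation), so P[π(i) > i] = (n − i)/n. Summing: Σ_{i=1}^{283} (n − i)/n = (0 + 1 + … + 282)/283 = 283(283 − 1)/(2·283) = (283 − 1)/2.
Hence E[X] = Σ_{i=1}^{283} (283 − i)/283 = 141 ≈ 141.000.

E[X] = 141 = 141.000.
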